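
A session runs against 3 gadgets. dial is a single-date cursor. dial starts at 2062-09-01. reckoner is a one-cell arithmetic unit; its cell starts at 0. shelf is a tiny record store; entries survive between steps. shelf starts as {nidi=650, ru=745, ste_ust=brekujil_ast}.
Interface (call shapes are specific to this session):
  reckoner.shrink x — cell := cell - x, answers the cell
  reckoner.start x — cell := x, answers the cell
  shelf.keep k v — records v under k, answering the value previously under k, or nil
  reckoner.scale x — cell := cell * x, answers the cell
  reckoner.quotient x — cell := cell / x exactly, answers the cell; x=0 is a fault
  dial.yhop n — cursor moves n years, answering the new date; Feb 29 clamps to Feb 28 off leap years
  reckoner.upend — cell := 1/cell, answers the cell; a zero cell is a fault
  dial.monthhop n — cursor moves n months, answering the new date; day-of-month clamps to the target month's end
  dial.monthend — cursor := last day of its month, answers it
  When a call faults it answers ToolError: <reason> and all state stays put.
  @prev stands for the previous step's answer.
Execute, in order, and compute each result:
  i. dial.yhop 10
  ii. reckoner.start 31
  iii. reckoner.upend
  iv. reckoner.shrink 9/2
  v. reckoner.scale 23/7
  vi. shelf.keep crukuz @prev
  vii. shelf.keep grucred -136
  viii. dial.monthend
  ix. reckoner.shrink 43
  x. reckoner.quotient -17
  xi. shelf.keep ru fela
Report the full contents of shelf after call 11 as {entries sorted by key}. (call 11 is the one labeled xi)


Then dial.yhop passing 10, → 2072-09-01.
I call reckoner.start passing 31, giving 31.
I run reckoner.upend(), which returns 1/31.
I run reckoner.shrink passing 9/2, yielding -277/62.
I try reckoner.scale passing 23/7, — result: -6371/434.
Now I run shelf.keep passing crukuz, @prev, → nil.
I use shelf.keep passing grucred, -136: nil.
Now I run dial.monthend, and observe 2072-09-30.
I run reckoner.shrink passing 43, giving -25033/434.
Calling reckoner.quotient passing -17, giving 25033/7378.
Calling shelf.keep passing ru, fela: 745.

Answer: {crukuz=-6371/434, grucred=-136, nidi=650, ru=fela, ste_ust=brekujil_ast}


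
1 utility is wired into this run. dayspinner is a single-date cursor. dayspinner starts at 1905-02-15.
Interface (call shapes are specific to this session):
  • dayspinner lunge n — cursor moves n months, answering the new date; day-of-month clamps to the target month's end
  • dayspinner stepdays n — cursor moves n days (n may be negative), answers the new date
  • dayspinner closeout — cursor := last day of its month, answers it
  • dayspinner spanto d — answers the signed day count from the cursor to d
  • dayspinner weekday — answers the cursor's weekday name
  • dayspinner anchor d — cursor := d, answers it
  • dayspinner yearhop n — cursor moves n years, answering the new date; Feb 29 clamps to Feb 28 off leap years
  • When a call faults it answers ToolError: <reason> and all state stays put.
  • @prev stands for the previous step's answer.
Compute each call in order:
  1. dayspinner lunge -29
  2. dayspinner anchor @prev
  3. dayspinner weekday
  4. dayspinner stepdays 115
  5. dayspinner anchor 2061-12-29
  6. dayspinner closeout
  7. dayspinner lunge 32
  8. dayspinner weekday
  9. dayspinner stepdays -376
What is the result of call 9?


Answer: 2063-08-21

Derivation:
Now I run dayspinner lunge using -29: 1902-09-15.
I use dayspinner anchor using @prev, — result: 1902-09-15.
I try dayspinner weekday, which returns Monday.
Invoking dayspinner stepdays using 115: 1903-01-08.
I use dayspinner anchor using 2061-12-29, which returns 2061-12-29.
Then dayspinner closeout(), and get 2061-12-31.
I use dayspinner lunge using 32, which returns 2064-08-31.
Using dayspinner weekday, and get Sunday.
Using dayspinner stepdays using -376, → 2063-08-21.


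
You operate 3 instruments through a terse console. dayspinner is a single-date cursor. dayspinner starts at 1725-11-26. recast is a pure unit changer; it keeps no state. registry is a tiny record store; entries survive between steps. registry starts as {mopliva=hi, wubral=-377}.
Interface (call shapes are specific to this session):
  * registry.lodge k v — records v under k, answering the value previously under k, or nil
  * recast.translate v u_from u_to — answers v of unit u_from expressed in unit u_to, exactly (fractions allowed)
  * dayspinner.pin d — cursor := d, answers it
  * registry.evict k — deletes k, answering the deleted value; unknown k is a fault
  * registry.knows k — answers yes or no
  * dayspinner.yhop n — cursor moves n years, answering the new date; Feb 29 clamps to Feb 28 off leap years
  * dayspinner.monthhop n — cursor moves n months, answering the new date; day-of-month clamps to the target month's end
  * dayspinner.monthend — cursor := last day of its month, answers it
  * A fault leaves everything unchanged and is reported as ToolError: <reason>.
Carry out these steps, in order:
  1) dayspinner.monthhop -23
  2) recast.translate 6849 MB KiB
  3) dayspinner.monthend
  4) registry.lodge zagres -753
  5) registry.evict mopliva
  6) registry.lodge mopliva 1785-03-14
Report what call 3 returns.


# 1. dayspinner.monthhop(n=-23) => 1723-12-26
# 2. recast.translate(v=6849, u_from=MB, u_to=KiB) => 107015625/16
# 3. dayspinner.monthend() => 1723-12-31
# 4. registry.lodge(k=zagres, v=-753) => nil
# 5. registry.evict(k=mopliva) => hi
# 6. registry.lodge(k=mopliva, v=1785-03-14) => nil

Answer: 1723-12-31


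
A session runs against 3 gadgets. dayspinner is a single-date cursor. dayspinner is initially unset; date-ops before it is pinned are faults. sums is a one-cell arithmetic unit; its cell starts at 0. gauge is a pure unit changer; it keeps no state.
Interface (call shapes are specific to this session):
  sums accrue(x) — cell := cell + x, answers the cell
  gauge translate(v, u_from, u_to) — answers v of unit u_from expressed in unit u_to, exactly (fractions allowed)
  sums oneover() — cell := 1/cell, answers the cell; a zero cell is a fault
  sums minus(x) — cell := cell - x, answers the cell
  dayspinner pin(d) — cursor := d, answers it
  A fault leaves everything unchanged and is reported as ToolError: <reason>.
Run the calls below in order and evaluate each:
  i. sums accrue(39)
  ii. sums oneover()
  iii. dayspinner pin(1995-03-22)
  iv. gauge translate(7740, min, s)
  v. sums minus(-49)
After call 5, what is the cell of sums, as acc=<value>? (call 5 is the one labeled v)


Answer: acc=1912/39

Derivation:
! 1. sums accrue(x: 39) ~> 39
! 2. sums oneover() ~> 1/39
! 3. dayspinner pin(d: 1995-03-22) ~> 1995-03-22
! 4. gauge translate(v: 7740, u_from: min, u_to: s) ~> 464400
! 5. sums minus(x: -49) ~> 1912/39


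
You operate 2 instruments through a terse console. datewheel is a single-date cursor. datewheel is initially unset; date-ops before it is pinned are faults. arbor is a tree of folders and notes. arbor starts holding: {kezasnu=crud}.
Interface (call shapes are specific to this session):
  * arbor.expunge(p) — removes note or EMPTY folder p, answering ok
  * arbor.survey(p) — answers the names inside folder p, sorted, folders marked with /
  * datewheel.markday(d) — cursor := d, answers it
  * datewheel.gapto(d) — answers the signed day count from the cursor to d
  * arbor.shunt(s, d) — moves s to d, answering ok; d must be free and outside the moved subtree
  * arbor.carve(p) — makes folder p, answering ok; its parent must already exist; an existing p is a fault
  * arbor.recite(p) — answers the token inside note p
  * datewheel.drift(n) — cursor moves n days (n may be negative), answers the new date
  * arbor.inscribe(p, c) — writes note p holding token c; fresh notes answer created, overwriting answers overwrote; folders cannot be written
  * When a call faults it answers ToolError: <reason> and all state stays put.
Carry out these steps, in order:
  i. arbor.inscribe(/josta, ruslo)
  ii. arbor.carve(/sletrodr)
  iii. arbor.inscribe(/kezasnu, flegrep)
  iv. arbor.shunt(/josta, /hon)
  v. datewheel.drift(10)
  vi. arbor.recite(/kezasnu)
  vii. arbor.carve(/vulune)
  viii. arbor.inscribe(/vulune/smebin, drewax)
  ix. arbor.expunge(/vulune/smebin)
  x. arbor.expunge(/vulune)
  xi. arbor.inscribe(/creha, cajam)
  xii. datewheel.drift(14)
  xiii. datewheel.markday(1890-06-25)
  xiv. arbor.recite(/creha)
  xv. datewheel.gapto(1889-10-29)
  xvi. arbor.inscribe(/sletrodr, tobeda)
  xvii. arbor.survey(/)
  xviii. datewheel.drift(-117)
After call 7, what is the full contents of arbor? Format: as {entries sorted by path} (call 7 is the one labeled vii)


Answer: {hon=ruslo, kezasnu=flegrep, sletrodr/, vulune/}

Derivation:
I call arbor.inscribe(p→/josta, c→ruslo), and observe created.
Next I call arbor.carve(p→/sletrodr), and get ok.
Next I call arbor.inscribe(p→/kezasnu, c→flegrep), → overwrote.
I call arbor.shunt(s→/josta, d→/hon), giving ok.
I invoke datewheel.drift(n→10), and see ToolError: no date set.
I use arbor.recite(p→/kezasnu), yielding flegrep.
Then arbor.carve(p→/vulune), — result: ok.
I use arbor.inscribe(p→/vulune/smebin, c→drewax), yielding created.
Then arbor.expunge(p→/vulune/smebin), and observe ok.
I try arbor.expunge(p→/vulune), → ok.
I call arbor.inscribe(p→/creha, c→cajam), and get created.
Next I call datewheel.drift(n→14), and see ToolError: no date set.
Then datewheel.markday(d→1890-06-25), → 1890-06-25.
I run arbor.recite(p→/creha), giving cajam.
I call datewheel.gapto(d→1889-10-29), which returns -239.
Calling arbor.inscribe(p→/sletrodr, c→tobeda), giving ToolError: is a directory.
I call arbor.survey(p→/), and see [creha, hon, kezasnu, sletrodr/].
I call datewheel.drift(n→-117), and observe 1890-02-28.


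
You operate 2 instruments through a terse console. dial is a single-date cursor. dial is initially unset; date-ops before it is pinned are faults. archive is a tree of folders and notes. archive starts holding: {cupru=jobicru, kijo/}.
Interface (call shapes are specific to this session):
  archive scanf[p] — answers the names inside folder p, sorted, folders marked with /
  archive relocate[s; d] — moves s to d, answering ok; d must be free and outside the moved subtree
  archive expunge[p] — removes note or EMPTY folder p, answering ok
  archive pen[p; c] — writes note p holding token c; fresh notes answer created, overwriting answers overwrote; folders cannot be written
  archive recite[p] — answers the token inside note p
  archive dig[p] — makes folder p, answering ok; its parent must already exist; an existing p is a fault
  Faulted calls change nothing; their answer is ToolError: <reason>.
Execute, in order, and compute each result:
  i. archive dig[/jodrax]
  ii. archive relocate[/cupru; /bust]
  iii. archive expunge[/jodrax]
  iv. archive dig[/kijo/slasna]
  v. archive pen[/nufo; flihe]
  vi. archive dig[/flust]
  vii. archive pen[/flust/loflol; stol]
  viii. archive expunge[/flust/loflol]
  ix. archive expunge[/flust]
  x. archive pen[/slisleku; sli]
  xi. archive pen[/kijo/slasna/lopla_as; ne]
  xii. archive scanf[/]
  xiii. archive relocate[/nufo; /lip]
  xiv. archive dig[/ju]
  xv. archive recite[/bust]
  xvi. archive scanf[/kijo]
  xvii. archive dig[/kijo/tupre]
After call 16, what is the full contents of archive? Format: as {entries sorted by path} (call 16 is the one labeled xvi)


;; archive dig(p→/jodrax) == ok
;; archive relocate(s→/cupru, d→/bust) == ok
;; archive expunge(p→/jodrax) == ok
;; archive dig(p→/kijo/slasna) == ok
;; archive pen(p→/nufo, c→flihe) == created
;; archive dig(p→/flust) == ok
;; archive pen(p→/flust/loflol, c→stol) == created
;; archive expunge(p→/flust/loflol) == ok
;; archive expunge(p→/flust) == ok
;; archive pen(p→/slisleku, c→sli) == created
;; archive pen(p→/kijo/slasna/lopla_as, c→ne) == created
;; archive scanf(p→/) == [bust, kijo/, nufo, slisleku]
;; archive relocate(s→/nufo, d→/lip) == ok
;; archive dig(p→/ju) == ok
;; archive recite(p→/bust) == jobicru
;; archive scanf(p→/kijo) == [slasna/]
;; archive dig(p→/kijo/tupre) == ok

Answer: {bust=jobicru, ju/, kijo/, kijo/slasna/, kijo/slasna/lopla_as=ne, lip=flihe, slisleku=sli}


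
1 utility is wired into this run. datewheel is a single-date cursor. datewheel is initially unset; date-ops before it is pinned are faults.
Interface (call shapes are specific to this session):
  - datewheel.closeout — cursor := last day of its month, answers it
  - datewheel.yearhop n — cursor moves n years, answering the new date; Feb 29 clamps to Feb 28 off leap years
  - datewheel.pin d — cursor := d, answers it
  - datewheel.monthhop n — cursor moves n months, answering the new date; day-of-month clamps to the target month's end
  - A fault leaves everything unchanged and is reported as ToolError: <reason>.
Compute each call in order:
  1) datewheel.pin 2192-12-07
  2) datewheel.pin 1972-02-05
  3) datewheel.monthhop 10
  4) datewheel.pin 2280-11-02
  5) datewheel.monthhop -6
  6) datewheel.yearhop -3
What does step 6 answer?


-- 1. pin(2192-12-07) => 2192-12-07
-- 2. pin(1972-02-05) => 1972-02-05
-- 3. monthhop(10) => 1972-12-05
-- 4. pin(2280-11-02) => 2280-11-02
-- 5. monthhop(-6) => 2280-05-02
-- 6. yearhop(-3) => 2277-05-02

Answer: 2277-05-02


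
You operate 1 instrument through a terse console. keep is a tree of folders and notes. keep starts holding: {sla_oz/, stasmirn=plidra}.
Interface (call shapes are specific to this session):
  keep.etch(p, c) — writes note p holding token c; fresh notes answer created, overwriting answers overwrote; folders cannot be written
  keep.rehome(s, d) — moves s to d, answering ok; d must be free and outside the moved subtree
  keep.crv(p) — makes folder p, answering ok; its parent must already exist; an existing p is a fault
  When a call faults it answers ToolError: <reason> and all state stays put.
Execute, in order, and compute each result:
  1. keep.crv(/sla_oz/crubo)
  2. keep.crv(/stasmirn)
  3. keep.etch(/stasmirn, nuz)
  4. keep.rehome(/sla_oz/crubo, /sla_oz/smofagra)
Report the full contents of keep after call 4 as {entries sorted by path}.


# 1. keep.crv(p='/sla_oz/crubo') ~> ok
# 2. keep.crv(p='/stasmirn') ~> ToolError: exists
# 3. keep.etch(p='/stasmirn', c='nuz') ~> overwrote
# 4. keep.rehome(s='/sla_oz/crubo', d='/sla_oz/smofagra') ~> ok

Answer: {sla_oz/, sla_oz/smofagra/, stasmirn=nuz}


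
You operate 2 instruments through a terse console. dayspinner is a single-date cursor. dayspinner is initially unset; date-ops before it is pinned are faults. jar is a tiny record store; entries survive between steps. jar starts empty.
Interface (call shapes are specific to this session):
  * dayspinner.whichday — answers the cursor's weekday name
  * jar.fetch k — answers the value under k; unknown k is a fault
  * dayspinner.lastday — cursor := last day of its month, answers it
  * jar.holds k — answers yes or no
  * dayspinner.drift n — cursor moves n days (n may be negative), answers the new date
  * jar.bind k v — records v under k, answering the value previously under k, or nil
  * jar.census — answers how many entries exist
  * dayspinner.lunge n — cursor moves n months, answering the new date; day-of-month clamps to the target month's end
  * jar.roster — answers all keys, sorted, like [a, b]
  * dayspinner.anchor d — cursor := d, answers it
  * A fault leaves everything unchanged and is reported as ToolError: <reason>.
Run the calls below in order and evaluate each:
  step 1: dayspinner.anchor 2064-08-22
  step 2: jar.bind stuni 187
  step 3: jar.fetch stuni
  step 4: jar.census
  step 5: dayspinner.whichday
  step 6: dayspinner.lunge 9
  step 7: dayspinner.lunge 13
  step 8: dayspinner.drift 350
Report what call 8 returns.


> dayspinner.anchor d→2064-08-22
  2064-08-22
> jar.bind k→stuni v→187
  nil
> jar.fetch k→stuni
  187
> jar.census
  1
> dayspinner.whichday
  Friday
> dayspinner.lunge n→9
  2065-05-22
> dayspinner.lunge n→13
  2066-06-22
> dayspinner.drift n→350
  2067-06-07

Answer: 2067-06-07


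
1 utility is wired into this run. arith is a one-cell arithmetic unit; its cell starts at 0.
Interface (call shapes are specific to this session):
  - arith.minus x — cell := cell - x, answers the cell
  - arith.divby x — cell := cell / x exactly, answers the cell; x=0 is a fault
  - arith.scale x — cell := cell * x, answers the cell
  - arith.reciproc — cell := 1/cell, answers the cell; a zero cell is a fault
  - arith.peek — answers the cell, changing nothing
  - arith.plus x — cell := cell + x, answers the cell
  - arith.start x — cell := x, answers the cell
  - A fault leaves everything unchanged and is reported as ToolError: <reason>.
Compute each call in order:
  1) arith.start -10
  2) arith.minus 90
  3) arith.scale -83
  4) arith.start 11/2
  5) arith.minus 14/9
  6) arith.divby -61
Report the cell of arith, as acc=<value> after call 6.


Answer: acc=-71/1098

Derivation:
! start(x='-10') : -10
! minus(x='90') : -100
! scale(x='-83') : 8300
! start(x='11/2') : 11/2
! minus(x='14/9') : 71/18
! divby(x='-61') : -71/1098


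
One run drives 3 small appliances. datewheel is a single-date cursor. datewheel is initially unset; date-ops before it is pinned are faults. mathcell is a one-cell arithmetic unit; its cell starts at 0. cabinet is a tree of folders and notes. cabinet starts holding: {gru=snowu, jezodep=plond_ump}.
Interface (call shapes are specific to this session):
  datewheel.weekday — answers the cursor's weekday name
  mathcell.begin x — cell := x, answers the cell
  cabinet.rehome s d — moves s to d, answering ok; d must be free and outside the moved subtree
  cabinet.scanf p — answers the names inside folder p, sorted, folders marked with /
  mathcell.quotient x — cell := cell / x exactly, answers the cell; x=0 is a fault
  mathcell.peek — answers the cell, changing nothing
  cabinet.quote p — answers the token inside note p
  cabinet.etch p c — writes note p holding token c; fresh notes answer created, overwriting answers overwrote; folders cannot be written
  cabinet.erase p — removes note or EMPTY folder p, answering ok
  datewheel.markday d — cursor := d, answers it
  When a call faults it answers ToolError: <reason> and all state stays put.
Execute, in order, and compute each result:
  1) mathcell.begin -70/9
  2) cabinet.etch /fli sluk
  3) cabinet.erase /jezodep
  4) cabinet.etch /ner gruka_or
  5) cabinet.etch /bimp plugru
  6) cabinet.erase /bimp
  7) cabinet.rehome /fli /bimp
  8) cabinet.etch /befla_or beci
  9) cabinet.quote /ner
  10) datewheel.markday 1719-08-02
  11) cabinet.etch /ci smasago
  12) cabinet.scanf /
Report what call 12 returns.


Answer: [befla_or, bimp, ci, gru, ner]

Derivation:
$ mathcell.begin x=-70/9
  -70/9
$ cabinet.etch p=/fli c=sluk
  created
$ cabinet.erase p=/jezodep
  ok
$ cabinet.etch p=/ner c=gruka_or
  created
$ cabinet.etch p=/bimp c=plugru
  created
$ cabinet.erase p=/bimp
  ok
$ cabinet.rehome s=/fli d=/bimp
  ok
$ cabinet.etch p=/befla_or c=beci
  created
$ cabinet.quote p=/ner
  gruka_or
$ datewheel.markday d=1719-08-02
  1719-08-02
$ cabinet.etch p=/ci c=smasago
  created
$ cabinet.scanf p=/
  [befla_or, bimp, ci, gru, ner]


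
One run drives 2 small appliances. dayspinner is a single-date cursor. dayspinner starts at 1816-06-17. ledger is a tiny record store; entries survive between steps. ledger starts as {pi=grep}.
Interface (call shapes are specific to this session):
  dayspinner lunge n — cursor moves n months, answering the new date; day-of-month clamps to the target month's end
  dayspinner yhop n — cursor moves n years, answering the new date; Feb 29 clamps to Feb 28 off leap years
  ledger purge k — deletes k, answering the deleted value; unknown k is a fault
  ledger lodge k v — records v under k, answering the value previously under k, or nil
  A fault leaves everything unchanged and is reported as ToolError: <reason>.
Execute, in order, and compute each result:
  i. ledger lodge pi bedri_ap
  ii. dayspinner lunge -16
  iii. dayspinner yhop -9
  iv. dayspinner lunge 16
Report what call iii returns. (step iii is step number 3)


;; 1. ledger lodge(k='pi', v='bedri_ap') == grep
;; 2. dayspinner lunge(n='-16') == 1815-02-17
;; 3. dayspinner yhop(n='-9') == 1806-02-17
;; 4. dayspinner lunge(n='16') == 1807-06-17

Answer: 1806-02-17


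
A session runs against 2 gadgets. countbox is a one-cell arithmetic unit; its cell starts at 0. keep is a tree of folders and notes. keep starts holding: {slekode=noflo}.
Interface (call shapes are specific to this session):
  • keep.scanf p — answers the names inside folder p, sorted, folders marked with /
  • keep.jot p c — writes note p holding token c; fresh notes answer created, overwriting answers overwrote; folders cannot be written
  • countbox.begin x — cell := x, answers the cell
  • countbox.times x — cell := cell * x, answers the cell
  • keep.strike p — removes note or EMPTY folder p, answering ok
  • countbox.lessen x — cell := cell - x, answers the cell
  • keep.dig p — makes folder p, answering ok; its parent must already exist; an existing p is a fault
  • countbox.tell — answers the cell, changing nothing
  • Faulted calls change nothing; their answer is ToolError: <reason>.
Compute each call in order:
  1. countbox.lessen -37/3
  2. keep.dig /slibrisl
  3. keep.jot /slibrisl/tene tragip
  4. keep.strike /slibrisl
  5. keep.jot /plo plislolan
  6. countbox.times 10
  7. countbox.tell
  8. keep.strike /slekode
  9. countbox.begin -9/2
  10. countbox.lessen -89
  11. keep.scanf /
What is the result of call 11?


Answer: [plo, slibrisl/]

Derivation:
~$ countbox.lessen x=-37/3
  37/3
~$ keep.dig p=/slibrisl
  ok
~$ keep.jot p=/slibrisl/tene c=tragip
  created
~$ keep.strike p=/slibrisl
  ToolError: not empty
~$ keep.jot p=/plo c=plislolan
  created
~$ countbox.times x=10
  370/3
~$ countbox.tell
  370/3
~$ keep.strike p=/slekode
  ok
~$ countbox.begin x=-9/2
  -9/2
~$ countbox.lessen x=-89
  169/2
~$ keep.scanf p=/
  [plo, slibrisl/]


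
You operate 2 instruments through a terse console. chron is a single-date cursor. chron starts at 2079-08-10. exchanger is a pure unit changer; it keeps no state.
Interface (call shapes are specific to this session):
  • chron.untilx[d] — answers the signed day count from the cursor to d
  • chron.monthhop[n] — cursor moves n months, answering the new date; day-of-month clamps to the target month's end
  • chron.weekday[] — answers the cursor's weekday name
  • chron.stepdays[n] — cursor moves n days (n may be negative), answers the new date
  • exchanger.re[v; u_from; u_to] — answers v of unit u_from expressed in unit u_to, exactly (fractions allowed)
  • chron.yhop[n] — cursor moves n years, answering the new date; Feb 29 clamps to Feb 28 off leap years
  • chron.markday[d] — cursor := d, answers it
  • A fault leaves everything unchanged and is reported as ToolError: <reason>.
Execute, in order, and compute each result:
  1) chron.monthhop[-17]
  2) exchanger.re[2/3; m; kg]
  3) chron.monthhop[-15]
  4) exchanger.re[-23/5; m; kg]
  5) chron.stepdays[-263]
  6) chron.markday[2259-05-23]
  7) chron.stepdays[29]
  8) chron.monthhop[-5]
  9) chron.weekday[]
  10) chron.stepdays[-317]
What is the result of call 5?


# chron.monthhop(n='-17') => 2078-03-10
# exchanger.re(v='2/3', u_from='m', u_to='kg') => ToolError: incompatible units
# chron.monthhop(n='-15') => 2076-12-10
# exchanger.re(v='-23/5', u_from='m', u_to='kg') => ToolError: incompatible units
# chron.stepdays(n='-263') => 2076-03-22
# chron.markday(d='2259-05-23') => 2259-05-23
# chron.stepdays(n='29') => 2259-06-21
# chron.monthhop(n='-5') => 2259-01-21
# chron.weekday() => Friday
# chron.stepdays(n='-317') => 2258-03-10

Answer: 2076-03-22


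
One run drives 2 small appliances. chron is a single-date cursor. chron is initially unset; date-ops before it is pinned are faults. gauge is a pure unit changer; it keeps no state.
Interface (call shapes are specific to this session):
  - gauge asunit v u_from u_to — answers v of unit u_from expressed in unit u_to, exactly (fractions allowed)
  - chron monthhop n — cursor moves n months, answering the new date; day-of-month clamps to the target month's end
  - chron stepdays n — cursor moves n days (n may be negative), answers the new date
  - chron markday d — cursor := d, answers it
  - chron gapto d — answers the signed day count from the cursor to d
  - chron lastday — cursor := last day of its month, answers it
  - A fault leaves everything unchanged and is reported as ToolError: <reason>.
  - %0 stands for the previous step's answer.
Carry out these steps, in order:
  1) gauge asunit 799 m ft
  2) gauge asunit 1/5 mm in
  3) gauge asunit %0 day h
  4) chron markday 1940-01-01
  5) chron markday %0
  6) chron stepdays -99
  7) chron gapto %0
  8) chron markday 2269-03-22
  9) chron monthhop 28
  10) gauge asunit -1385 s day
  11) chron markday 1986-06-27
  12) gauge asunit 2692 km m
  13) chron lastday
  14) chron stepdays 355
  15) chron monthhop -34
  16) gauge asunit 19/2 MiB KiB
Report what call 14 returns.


;; gauge asunit(v: 799, u_from: m, u_to: ft) ~> 998750/381
;; gauge asunit(v: 1/5, u_from: mm, u_to: in) ~> 1/127
;; gauge asunit(v: %0, u_from: day, u_to: h) ~> 24/127
;; chron markday(d: 1940-01-01) ~> 1940-01-01
;; chron markday(d: %0) ~> 1940-01-01
;; chron stepdays(n: -99) ~> 1939-09-24
;; chron gapto(d: %0) ~> 0
;; chron markday(d: 2269-03-22) ~> 2269-03-22
;; chron monthhop(n: 28) ~> 2271-07-22
;; gauge asunit(v: -1385, u_from: s, u_to: day) ~> -277/17280
;; chron markday(d: 1986-06-27) ~> 1986-06-27
;; gauge asunit(v: 2692, u_from: km, u_to: m) ~> 2692000
;; chron lastday() ~> 1986-06-30
;; chron stepdays(n: 355) ~> 1987-06-20
;; chron monthhop(n: -34) ~> 1984-08-20
;; gauge asunit(v: 19/2, u_from: MiB, u_to: KiB) ~> 9728

Answer: 1987-06-20


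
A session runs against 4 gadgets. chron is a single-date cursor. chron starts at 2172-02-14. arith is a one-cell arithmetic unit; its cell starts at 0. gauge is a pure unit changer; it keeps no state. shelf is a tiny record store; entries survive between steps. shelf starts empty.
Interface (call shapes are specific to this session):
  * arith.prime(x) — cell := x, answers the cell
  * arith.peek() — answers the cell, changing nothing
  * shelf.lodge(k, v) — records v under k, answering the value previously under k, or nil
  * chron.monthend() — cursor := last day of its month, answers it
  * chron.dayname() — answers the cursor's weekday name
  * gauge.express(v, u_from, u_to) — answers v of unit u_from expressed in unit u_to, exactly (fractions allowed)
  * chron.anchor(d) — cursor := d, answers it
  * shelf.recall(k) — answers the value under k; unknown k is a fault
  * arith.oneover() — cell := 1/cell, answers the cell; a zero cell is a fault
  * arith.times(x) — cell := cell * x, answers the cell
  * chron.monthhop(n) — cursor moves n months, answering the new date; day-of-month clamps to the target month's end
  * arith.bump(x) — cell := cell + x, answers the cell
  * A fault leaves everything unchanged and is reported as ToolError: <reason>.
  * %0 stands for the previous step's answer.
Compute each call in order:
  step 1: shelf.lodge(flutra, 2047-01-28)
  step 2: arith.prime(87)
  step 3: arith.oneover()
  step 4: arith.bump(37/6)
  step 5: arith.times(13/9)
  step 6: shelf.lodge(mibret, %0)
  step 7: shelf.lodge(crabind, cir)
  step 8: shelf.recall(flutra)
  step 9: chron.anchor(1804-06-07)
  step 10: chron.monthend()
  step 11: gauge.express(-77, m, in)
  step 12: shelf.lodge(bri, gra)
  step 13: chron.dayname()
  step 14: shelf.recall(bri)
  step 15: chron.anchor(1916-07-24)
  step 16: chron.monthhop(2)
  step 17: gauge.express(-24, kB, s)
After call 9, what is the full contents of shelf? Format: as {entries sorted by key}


→ lodge(flutra, 2047-01-28)
← nil
→ prime(87)
← 87
→ oneover()
← 1/87
→ bump(37/6)
← 1075/174
→ times(13/9)
← 13975/1566
→ lodge(mibret, %0)
← nil
→ lodge(crabind, cir)
← nil
→ recall(flutra)
← 2047-01-28
→ anchor(1804-06-07)
← 1804-06-07
→ monthend()
← 1804-06-30
→ express(-77, m, in)
← -385000/127
→ lodge(bri, gra)
← nil
→ dayname()
← Saturday
→ recall(bri)
← gra
→ anchor(1916-07-24)
← 1916-07-24
→ monthhop(2)
← 1916-09-24
→ express(-24, kB, s)
← ToolError: incompatible units

Answer: {crabind=cir, flutra=2047-01-28, mibret=13975/1566}


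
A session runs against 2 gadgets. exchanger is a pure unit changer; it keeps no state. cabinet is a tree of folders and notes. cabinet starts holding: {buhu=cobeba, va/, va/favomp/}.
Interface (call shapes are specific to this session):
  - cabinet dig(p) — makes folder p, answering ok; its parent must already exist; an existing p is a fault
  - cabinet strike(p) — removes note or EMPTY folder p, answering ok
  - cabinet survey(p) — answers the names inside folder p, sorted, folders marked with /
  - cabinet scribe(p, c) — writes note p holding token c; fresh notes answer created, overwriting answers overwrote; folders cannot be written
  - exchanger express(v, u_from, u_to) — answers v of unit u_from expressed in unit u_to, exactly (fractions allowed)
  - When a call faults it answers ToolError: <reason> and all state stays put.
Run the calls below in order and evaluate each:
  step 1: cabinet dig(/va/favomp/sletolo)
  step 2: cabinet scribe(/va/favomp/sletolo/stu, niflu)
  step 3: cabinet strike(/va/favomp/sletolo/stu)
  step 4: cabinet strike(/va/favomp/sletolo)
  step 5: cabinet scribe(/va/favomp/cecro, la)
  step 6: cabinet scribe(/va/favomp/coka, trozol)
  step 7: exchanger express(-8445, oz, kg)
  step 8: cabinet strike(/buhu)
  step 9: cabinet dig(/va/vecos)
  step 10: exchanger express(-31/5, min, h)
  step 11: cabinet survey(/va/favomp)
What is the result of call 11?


% cabinet dig(p='/va/favomp/sletolo') ~> ok
% cabinet scribe(p='/va/favomp/sletolo/stu', c='niflu') ~> created
% cabinet strike(p='/va/favomp/sletolo/stu') ~> ok
% cabinet strike(p='/va/favomp/sletolo') ~> ok
% cabinet scribe(p='/va/favomp/cecro', c='la') ~> created
% cabinet scribe(p='/va/favomp/coka', c='trozol') ~> created
% exchanger express(v='-8445', u_from='oz', u_to='kg') ~> -76611751293/320000000
% cabinet strike(p='/buhu') ~> ok
% cabinet dig(p='/va/vecos') ~> ok
% exchanger express(v='-31/5', u_from='min', u_to='h') ~> -31/300
% cabinet survey(p='/va/favomp') ~> [cecro, coka]

Answer: [cecro, coka]


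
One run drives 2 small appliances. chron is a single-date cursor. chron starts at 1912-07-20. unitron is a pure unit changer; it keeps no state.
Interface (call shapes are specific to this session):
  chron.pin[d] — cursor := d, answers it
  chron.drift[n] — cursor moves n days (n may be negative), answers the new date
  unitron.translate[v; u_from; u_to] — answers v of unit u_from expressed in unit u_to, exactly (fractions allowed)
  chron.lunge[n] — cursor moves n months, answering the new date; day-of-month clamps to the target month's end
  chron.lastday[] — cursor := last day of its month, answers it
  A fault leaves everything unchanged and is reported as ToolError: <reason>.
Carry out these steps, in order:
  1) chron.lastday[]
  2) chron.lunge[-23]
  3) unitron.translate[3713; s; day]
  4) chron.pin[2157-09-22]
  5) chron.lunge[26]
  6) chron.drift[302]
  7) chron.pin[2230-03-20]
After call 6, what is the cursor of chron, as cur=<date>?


>> chron.lastday()
<< 1912-07-31
>> chron.lunge(n→-23)
<< 1910-08-31
>> unitron.translate(v→3713, u_from→s, u_to→day)
<< 3713/86400
>> chron.pin(d→2157-09-22)
<< 2157-09-22
>> chron.lunge(n→26)
<< 2159-11-22
>> chron.drift(n→302)
<< 2160-09-19
>> chron.pin(d→2230-03-20)
<< 2230-03-20

Answer: cur=2160-09-19


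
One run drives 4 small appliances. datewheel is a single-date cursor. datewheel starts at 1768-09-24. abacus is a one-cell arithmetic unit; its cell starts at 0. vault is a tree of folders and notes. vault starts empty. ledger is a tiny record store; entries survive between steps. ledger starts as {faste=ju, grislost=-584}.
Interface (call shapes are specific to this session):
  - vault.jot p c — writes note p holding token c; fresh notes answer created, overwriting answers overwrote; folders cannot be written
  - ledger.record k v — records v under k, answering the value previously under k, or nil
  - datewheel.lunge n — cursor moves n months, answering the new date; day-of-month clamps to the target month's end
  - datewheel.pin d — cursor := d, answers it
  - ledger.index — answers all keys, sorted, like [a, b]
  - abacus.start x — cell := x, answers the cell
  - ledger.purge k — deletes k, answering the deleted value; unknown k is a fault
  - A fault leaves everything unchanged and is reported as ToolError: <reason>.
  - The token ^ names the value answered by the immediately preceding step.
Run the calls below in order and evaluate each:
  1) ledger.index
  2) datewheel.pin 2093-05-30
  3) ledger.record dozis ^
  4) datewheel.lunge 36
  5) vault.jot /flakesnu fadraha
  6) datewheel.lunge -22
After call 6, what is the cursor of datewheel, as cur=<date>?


Answer: cur=2094-07-30

Derivation:
;; 1. ledger.index() : [faste, grislost]
;; 2. datewheel.pin(2093-05-30) : 2093-05-30
;; 3. ledger.record(dozis, ^) : nil
;; 4. datewheel.lunge(36) : 2096-05-30
;; 5. vault.jot(/flakesnu, fadraha) : created
;; 6. datewheel.lunge(-22) : 2094-07-30


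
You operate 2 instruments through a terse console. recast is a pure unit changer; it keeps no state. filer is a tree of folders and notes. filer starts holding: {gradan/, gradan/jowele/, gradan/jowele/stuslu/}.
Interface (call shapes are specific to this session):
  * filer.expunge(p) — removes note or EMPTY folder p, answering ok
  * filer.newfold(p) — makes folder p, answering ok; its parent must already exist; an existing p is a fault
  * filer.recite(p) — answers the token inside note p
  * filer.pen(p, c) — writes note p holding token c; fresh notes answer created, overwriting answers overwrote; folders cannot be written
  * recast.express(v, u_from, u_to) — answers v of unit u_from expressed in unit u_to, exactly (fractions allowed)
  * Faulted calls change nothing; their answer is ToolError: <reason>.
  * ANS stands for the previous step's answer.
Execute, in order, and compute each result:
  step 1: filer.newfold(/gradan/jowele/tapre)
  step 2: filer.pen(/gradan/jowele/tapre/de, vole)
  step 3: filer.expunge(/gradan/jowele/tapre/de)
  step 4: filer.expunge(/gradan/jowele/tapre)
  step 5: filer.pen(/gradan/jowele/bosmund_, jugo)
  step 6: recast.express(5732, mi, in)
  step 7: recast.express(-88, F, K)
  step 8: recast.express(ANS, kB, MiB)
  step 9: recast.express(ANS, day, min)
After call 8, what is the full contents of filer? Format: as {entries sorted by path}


-> filer.newfold(p: /gradan/jowele/tapre)
<- ok
-> filer.pen(p: /gradan/jowele/tapre/de, c: vole)
<- created
-> filer.expunge(p: /gradan/jowele/tapre/de)
<- ok
-> filer.expunge(p: /gradan/jowele/tapre)
<- ok
-> filer.pen(p: /gradan/jowele/bosmund_, c: jugo)
<- created
-> recast.express(v: 5732, u_from: mi, u_to: in)
<- 363179520
-> recast.express(v: -88, u_from: F, u_to: K)
<- 12389/60
-> recast.express(v: ANS, u_from: kB, u_to: MiB)
<- 309725/1572864
-> recast.express(v: ANS, u_from: day, u_to: min)
<- 4645875/16384

Answer: {gradan/, gradan/jowele/, gradan/jowele/bosmund_=jugo, gradan/jowele/stuslu/}


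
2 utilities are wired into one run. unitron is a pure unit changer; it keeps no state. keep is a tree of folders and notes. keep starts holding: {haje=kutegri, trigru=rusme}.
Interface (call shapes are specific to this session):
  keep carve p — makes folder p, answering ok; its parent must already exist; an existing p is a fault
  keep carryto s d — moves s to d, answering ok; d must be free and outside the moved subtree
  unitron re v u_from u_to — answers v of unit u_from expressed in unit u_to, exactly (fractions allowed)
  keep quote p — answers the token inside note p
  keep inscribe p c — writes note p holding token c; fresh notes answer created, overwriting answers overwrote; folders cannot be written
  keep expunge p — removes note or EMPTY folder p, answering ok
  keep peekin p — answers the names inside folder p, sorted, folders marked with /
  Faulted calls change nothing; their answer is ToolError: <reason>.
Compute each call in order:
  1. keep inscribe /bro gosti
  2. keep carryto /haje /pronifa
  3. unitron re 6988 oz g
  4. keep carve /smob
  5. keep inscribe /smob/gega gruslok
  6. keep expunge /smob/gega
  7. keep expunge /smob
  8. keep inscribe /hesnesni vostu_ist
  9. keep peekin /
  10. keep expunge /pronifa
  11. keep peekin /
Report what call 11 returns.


Answer: [bro, hesnesni, trigru]

Derivation:
> keep inscribe p='/bro' c='gosti'
[out] created
> keep carryto s='/haje' d='/pronifa'
[out] ok
> unitron re v='6988' u_from='oz' u_to='g'
[out] 79242587039/400000
> keep carve p='/smob'
[out] ok
> keep inscribe p='/smob/gega' c='gruslok'
[out] created
> keep expunge p='/smob/gega'
[out] ok
> keep expunge p='/smob'
[out] ok
> keep inscribe p='/hesnesni' c='vostu_ist'
[out] created
> keep peekin p='/'
[out] [bro, hesnesni, pronifa, trigru]
> keep expunge p='/pronifa'
[out] ok
> keep peekin p='/'
[out] [bro, hesnesni, trigru]


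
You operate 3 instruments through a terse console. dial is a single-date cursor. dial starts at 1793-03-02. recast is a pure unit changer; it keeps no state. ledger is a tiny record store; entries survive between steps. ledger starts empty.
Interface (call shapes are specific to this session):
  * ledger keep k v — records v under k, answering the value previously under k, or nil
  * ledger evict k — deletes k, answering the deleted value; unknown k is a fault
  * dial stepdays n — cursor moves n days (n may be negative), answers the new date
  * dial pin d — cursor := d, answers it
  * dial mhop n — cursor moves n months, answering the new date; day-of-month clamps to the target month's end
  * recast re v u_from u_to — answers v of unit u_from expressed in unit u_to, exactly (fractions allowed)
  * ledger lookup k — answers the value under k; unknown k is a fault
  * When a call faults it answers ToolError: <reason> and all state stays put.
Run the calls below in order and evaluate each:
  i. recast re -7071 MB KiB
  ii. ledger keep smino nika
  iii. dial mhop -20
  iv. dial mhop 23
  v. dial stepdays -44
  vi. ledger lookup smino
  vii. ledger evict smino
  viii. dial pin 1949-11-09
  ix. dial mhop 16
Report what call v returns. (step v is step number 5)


% recast re(v=-7071, u_from=MB, u_to=KiB) ~> -110484375/16
% ledger keep(k=smino, v=nika) ~> nil
% dial mhop(n=-20) ~> 1791-07-02
% dial mhop(n=23) ~> 1793-06-02
% dial stepdays(n=-44) ~> 1793-04-19
% ledger lookup(k=smino) ~> nika
% ledger evict(k=smino) ~> nika
% dial pin(d=1949-11-09) ~> 1949-11-09
% dial mhop(n=16) ~> 1951-03-09

Answer: 1793-04-19


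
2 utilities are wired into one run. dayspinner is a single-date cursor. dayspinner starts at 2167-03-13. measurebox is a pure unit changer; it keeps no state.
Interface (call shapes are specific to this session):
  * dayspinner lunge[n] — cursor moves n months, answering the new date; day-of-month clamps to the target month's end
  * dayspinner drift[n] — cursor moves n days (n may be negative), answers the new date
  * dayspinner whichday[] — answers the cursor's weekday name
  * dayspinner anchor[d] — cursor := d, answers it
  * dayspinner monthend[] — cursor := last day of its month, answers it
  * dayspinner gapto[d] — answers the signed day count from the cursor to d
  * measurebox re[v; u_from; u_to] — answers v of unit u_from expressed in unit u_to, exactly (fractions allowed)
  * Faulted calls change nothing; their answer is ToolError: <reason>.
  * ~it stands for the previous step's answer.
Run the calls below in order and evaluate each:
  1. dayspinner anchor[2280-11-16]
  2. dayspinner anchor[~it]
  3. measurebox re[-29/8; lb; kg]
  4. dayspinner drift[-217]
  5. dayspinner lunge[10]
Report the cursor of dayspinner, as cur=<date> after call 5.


Act: dayspinner anchor[d='2280-11-16']
Obs: 2280-11-16
Act: dayspinner anchor[d='~it']
Obs: 2280-11-16
Act: measurebox re[v='-29/8'; u_from='lb'; u_to='kg']
Obs: -1315417873/800000000
Act: dayspinner drift[n='-217']
Obs: 2280-04-13
Act: dayspinner lunge[n='10']
Obs: 2281-02-13

Answer: cur=2281-02-13
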